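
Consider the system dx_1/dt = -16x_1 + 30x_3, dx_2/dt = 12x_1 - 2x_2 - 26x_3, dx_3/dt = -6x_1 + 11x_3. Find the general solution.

x_1(t) = 5K_1e^(-4t) + 2K_2e^(-t), x_2(t) = -4K_1e^(-4t) - 2K_2e^(-t) + K_3e^(-2t), x_3(t) = 2K_1e^(-4t) + K_2e^(-t)

Coefficient matrix A = [[-16, 0, 30], [12, -2, -26], [-6, 0, 11]].
det(A - λI) = 0 gives eigenvalues λ = -4, -1, -2.
For λ=-4: eigenvector (5,-4,2).
For λ=-1: eigenvector (2,-2,1).
For λ=-2: eigenvector (0,1,0).
General solution: K_1e^(-4t)(5,-4,2) + K_2e^(-t)(2,-2,1) + K_3e^(-2t)(0,1,0).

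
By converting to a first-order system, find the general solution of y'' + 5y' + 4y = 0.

y(t) = K_1e^(-t) + K_2e^(-4t)

Let x_1 = y, x_2 = y'. Then x_1' = x_2 and x_2' = -4x_1 - 5x_2.
A = [[0,1],[-4,-5]]; det(A-λI) = λ^2 + 5λ + 4.
Eigenvalues λ = -1, -4 with eigenvectors (1,-1), (1,-4).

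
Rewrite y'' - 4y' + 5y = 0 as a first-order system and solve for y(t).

y(t) = C_1e^(2t)cos(t) + C_2e^(2t)sin(t)

Let x_1 = y, x_2 = y'. Then x_1' = x_2 and x_2' = -5x_1 + 4x_2.
A = [[0,1],[-5,4]]; det(A-λI) = λ^2 - 4λ + 5.
Eigenvalues λ = 2 ± i.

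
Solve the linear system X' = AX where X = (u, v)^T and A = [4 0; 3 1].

Coefficient matrix A = [[4, 0], [3, 1]].
Characteristic polynomial det(A - λI) = λ^2 - 5λ + 4 = 0.
Eigenvalues λ = 4, 1.
For λ=4: (A-λI) row 2 is [3, -3], so an eigenvector is (-1, -1).
For λ=1: (A-λI) row 1 is [3, 0], so an eigenvector is (0, 1).
General solution: C_1e^(4t)(-1,-1) + C_2e^(t)(0,1).

u(t) = -C_1e^(4t), v(t) = -C_1e^(4t) + C_2e^(t)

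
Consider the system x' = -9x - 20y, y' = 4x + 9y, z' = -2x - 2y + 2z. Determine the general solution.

Coefficient matrix A = [[-9, -20, 0], [4, 9, 0], [-2, -2, 2]].
det(A - λI) = 0 gives eigenvalues λ = 1, -1, 2.
For λ=1: eigenvector (-2,1,-2).
For λ=-1: eigenvector (5,-2,2).
For λ=2: eigenvector (0,0,1).
General solution: K_1e^(t)(-2,1,-2) + K_2e^(-t)(5,-2,2) + K_3e^(2t)(0,0,1).

x(t) = -2K_1e^(t) + 5K_2e^(-t), y(t) = K_1e^(t) - 2K_2e^(-t), z(t) = -2K_1e^(t) + 2K_2e^(-t) + K_3e^(2t)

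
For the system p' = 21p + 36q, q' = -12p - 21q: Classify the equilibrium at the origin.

saddle

A = [[21,36],[-12,-21]]; det(A-λI) = λ^2 - 9.
λ = -3, 3: opposite signs.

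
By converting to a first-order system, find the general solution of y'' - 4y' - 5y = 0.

Let x_1 = y, x_2 = y'. Then x_1' = x_2 and x_2' = 5x_1 + 4x_2.
A = [[0,1],[5,4]]; det(A-λI) = λ^2 - 4λ - 5.
Eigenvalues λ = -1, 5 with eigenvectors (1,-1), (1,5).

y(t) = c_1e^(-t) + c_2e^(5t)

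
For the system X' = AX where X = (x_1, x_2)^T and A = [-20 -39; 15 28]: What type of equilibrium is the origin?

A = [[-20,-39],[15,28]]; det(A-λI) = λ^2 - 8λ + 25.
λ = 4 ± 3i: positive real part.

unstable spiral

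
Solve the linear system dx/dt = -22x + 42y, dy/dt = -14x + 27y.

Coefficient matrix A = [[-22, 42], [-14, 27]].
Characteristic polynomial det(A - λI) = λ^2 - 5λ - 6 = 0.
Eigenvalues λ = 6, -1.
For λ=6: (A-λI) row 1 is [-28, 42], so an eigenvector is (3, 2).
For λ=-1: (A-λI) row 1 is [-21, 42], so an eigenvector is (2, 1).
General solution: K_1e^(6t)(3,2) + K_2e^(-t)(2,1).

x(t) = 3K_1e^(6t) + 2K_2e^(-t), y(t) = 2K_1e^(6t) + K_2e^(-t)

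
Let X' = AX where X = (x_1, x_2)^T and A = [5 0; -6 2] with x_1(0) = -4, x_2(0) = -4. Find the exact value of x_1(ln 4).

-4096

A = [[5,0],[-6,2]]; eigenvalues λ = 5, 2.
Eigenvectors: (-1,2) for λ=5, (0,1) for λ=2.
From the initial condition, c_1 = 4, c_2 = -12.
x_1(ln 4) = (4)(4^5)(-1) + (-12)(4^2)(0) = -4096.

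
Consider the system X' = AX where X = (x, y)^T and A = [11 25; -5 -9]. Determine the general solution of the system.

x(t) = -2C_1e^(t)sin(5t) - C_1e^(t)cos(5t) - C_2e^(t)sin(5t) + 2C_2e^(t)cos(5t), y(t) = C_1e^(t)sin(5t) - C_2e^(t)cos(5t)

Coefficient matrix A = [[11, 25], [-5, -9]].
Characteristic polynomial det(A - λI) = λ^2 - 2λ + 26 = 0.
Eigenvalues λ = 1 ± 5i (complex conjugate pair).
For λ=1+5i: an eigenvector is (-1,0) - i(-2,1) = (-1 + 2i, 0 - i).
A real fundamental pair from Re and Im of e^((1+5i)t)v: X_1 = e^(t)(cos(5t)·(-1,0) + sin(5t)·(-2,1)), X_2 = e^(t)(sin(5t)·(-1,0) - cos(5t)·(-2,1)).
General solution: C_1X_1 + C_2X_2.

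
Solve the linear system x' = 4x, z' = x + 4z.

x(t) = -c_2e^(4t), z(t) = -c_1e^(4t) - c_2te^(4t) + 3c_2e^(4t)

Coefficient matrix A = [[4, 0], [1, 4]].
Characteristic polynomial det(A - λI) = λ^2 - 8λ + 16 = 0.
Single eigenvalue λ = 4 with algebraic multiplicity 2.
Eigenvector v = (0,-1); generalized eigenvector w with (A-λI)w=v is (-1,3).
General solution: e^(4t)[c_1·v + c_2·(t·v + w)].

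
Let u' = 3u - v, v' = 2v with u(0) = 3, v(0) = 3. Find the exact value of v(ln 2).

12

A = [[3,-1],[0,2]]; eigenvalues λ = 3, 2.
Eigenvectors: (-1,0) for λ=3, (1,1) for λ=2.
From the initial condition, c_1 = 0, c_2 = 3.
v(ln 2) = (0)(2^3)(0) + (3)(2^2)(1) = 12.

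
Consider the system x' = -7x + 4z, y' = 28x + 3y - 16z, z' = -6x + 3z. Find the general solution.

x(t) = C_1e^(-3t) - 2C_3e^(-t), y(t) = -2C_1e^(-3t) + C_2e^(3t) + 2C_3e^(-t), z(t) = C_1e^(-3t) - 3C_3e^(-t)

Coefficient matrix A = [[-7, 0, 4], [28, 3, -16], [-6, 0, 3]].
det(A - λI) = 0 gives eigenvalues λ = -3, 3, -1.
For λ=-3: eigenvector (1,-2,1).
For λ=3: eigenvector (0,1,0).
For λ=-1: eigenvector (-2,2,-3).
General solution: C_1e^(-3t)(1,-2,1) + C_2e^(3t)(0,1,0) + C_3e^(-t)(-2,2,-3).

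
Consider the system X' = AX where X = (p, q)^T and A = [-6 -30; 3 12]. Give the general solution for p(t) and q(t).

p(t) = -3c_1e^(3t)sin(3t) + c_1e^(3t)cos(3t) + c_2e^(3t)sin(3t) + 3c_2e^(3t)cos(3t), q(t) = c_1e^(3t)sin(3t) - c_2e^(3t)cos(3t)

Coefficient matrix A = [[-6, -30], [3, 12]].
Characteristic polynomial det(A - λI) = λ^2 - 6λ + 18 = 0.
Eigenvalues λ = 3 ± 3i (complex conjugate pair).
For λ=3+3i: an eigenvector is (1,0) - i(-3,1) = (1 + 3i, 0 - i).
A real fundamental pair from Re and Im of e^((3+3i)t)v: X_1 = e^(3t)(cos(3t)·(1,0) + sin(3t)·(-3,1)), X_2 = e^(3t)(sin(3t)·(1,0) - cos(3t)·(-3,1)).
General solution: c_1X_1 + c_2X_2.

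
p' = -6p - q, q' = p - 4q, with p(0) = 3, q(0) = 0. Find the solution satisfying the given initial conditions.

p(t) = -3te^(-5t) + 3e^(-5t), q(t) = 3te^(-5t)

Coefficient matrix A = [[-6, -1], [1, -4]].
Characteristic polynomial det(A - λI) = λ^2 + 10λ + 25 = 0.
Single eigenvalue λ = -5 with algebraic multiplicity 2.
Eigenvector v = (1,-1); generalized eigenvector w with (A-λI)w=v is (1,-2).
General solution: e^(-5t)[K_1·v + K_2·(t·v + w)].
Applying p(0)=3, q(0)=0 gives K_1=6, K_2=-3.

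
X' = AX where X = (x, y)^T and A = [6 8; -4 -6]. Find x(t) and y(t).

Coefficient matrix A = [[6, 8], [-4, -6]].
Characteristic polynomial det(A - λI) = λ^2 - 4 = 0.
Eigenvalues λ = 2, -2.
For λ=2: (A-λI) row 1 is [4, 8], so an eigenvector is (-2, 1).
For λ=-2: (A-λI) row 1 is [8, 8], so an eigenvector is (1, -1).
General solution: C_1e^(2t)(-2,1) + C_2e^(-2t)(1,-1).

x(t) = -2C_1e^(2t) + C_2e^(-2t), y(t) = C_1e^(2t) - C_2e^(-2t)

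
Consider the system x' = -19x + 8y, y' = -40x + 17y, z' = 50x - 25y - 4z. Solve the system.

x(t) = C_1e^(-3t) + 2C_2e^(t), y(t) = 2C_1e^(-3t) + 5C_2e^(t), z(t) = -5C_2e^(t) + C_3e^(-4t)

Coefficient matrix A = [[-19, 8, 0], [-40, 17, 0], [50, -25, -4]].
det(A - λI) = 0 gives eigenvalues λ = -3, 1, -4.
For λ=-3: eigenvector (1,2,0).
For λ=1: eigenvector (2,5,-5).
For λ=-4: eigenvector (0,0,1).
General solution: C_1e^(-3t)(1,2,0) + C_2e^(t)(2,5,-5) + C_3e^(-4t)(0,0,1).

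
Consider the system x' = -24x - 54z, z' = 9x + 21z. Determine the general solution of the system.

Coefficient matrix A = [[-24, -54], [9, 21]].
Characteristic polynomial det(A - λI) = λ^2 + 3λ - 18 = 0.
Eigenvalues λ = 3, -6.
For λ=3: (A-λI) row 1 is [-27, -54], so an eigenvector is (2, -1).
For λ=-6: (A-λI) row 1 is [-18, -54], so an eigenvector is (-3, 1).
General solution: K_1e^(3t)(2,-1) + K_2e^(-6t)(-3,1).

x(t) = 2K_1e^(3t) - 3K_2e^(-6t), z(t) = -K_1e^(3t) + K_2e^(-6t)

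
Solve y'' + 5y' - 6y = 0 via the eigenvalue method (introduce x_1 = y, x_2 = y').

y(t) = C_1e^(-6t) + C_2e^(t)

Let x_1 = y, x_2 = y'. Then x_1' = x_2 and x_2' = 6x_1 - 5x_2.
A = [[0,1],[6,-5]]; det(A-λI) = λ^2 + 5λ - 6.
Eigenvalues λ = -6, 1 with eigenvectors (1,-6), (1,1).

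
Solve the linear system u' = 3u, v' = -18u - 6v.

u(t) = -C_2e^(3t), v(t) = C_1e^(-6t) + 2C_2e^(3t)

Coefficient matrix A = [[3, 0], [-18, -6]].
Characteristic polynomial det(A - λI) = λ^2 + 3λ - 18 = 0.
Eigenvalues λ = -6, 3.
For λ=-6: (A-λI) row 1 is [9, 0], so an eigenvector is (0, 1).
For λ=3: (A-λI) row 2 is [-18, -9], so an eigenvector is (-1, 2).
General solution: C_1e^(-6t)(0,1) + C_2e^(3t)(-1,2).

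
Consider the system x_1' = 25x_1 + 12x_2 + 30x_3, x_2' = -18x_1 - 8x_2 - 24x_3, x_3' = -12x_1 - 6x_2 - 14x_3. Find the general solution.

x_1(t) = C_1e^(t) + 2C_2e^(4t) - 2C_3e^(-2t), x_2(t) = -2C_1e^(t) - C_2e^(4t) + 2C_3e^(-2t), x_3(t) = -C_2e^(4t) + C_3e^(-2t)

Coefficient matrix A = [[25, 12, 30], [-18, -8, -24], [-12, -6, -14]].
det(A - λI) = 0 gives eigenvalues λ = 1, 4, -2.
For λ=1: eigenvector (1,-2,0).
For λ=4: eigenvector (2,-1,-1).
For λ=-2: eigenvector (-2,2,1).
General solution: C_1e^(t)(1,-2,0) + C_2e^(4t)(2,-1,-1) + C_3e^(-2t)(-2,2,1).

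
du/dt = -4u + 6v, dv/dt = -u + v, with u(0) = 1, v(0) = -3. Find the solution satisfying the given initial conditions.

u(t) = -20e^(-t) + 21e^(-2t), v(t) = -10e^(-t) + 7e^(-2t)

Coefficient matrix A = [[-4, 6], [-1, 1]].
Characteristic polynomial det(A - λI) = λ^2 + 3λ + 2 = 0.
Eigenvalues λ = -2, -1.
For λ=-2: (A-λI) row 1 is [-2, 6], so an eigenvector is (3, 1).
For λ=-1: (A-λI) row 1 is [-3, 6], so an eigenvector is (2, 1).
General solution: C_1e^(-2t)(3,1) + C_2e^(-t)(2,1).
Applying u(0)=1, v(0)=-3 gives C_1=7, C_2=-10.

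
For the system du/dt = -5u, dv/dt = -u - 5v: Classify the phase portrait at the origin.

stable improper node

A = [[-5,0],[-1,-5]]; det(A-λI) = λ^2 + 10λ + 25.
repeated λ = -5 with a single eigenvector.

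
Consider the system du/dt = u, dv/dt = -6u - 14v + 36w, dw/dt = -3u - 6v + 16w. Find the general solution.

Coefficient matrix A = [[1, 0, 0], [-6, -14, 36], [-3, -6, 16]].
det(A - λI) = 0 gives eigenvalues λ = 1, -2, 4.
For λ=1: eigenvector (1,2,1).
For λ=-2: eigenvector (0,3,1).
For λ=4: eigenvector (0,2,1).
General solution: K_1e^(t)(1,2,1) + K_2e^(-2t)(0,3,1) + K_3e^(4t)(0,2,1).

u(t) = K_1e^(t), v(t) = 2K_1e^(t) + 3K_2e^(-2t) + 2K_3e^(4t), w(t) = K_1e^(t) + K_2e^(-2t) + K_3e^(4t)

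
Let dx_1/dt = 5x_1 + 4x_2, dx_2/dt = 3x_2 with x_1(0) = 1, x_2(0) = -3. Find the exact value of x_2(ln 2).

A = [[5,4],[0,3]]; eigenvalues λ = 3, 5.
Eigenvectors: (2,-1) for λ=3, (-1,0) for λ=5.
From the initial condition, c_1 = 3, c_2 = 5.
x_2(ln 2) = (3)(2^3)(-1) + (5)(2^5)(0) = -24.

-24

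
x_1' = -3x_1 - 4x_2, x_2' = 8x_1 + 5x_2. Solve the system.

x_1(t) = C_1e^(t)sin(4t) - C_2e^(t)cos(4t), x_2(t) = -C_1e^(t)sin(4t) - C_1e^(t)cos(4t) - C_2e^(t)sin(4t) + C_2e^(t)cos(4t)

Coefficient matrix A = [[-3, -4], [8, 5]].
Characteristic polynomial det(A - λI) = λ^2 - 2λ + 17 = 0.
Eigenvalues λ = 1 ± 4i (complex conjugate pair).
For λ=1+4i: an eigenvector is (0,-1) - i(1,-1) = (0 - i, -1 + i).
A real fundamental pair from Re and Im of e^((1+4i)t)v: X_1 = e^(t)(cos(4t)·(0,-1) + sin(4t)·(1,-1)), X_2 = e^(t)(sin(4t)·(0,-1) - cos(4t)·(1,-1)).
General solution: C_1X_1 + C_2X_2.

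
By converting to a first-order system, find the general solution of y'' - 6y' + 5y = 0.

y(t) = C_1e^(t) + C_2e^(5t)

Let x_1 = y, x_2 = y'. Then x_1' = x_2 and x_2' = -5x_1 + 6x_2.
A = [[0,1],[-5,6]]; det(A-λI) = λ^2 - 6λ + 5.
Eigenvalues λ = 1, 5 with eigenvectors (1,1), (1,5).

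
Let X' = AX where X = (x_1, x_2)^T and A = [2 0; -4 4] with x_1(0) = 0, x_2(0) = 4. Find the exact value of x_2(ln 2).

64

A = [[2,0],[-4,4]]; eigenvalues λ = 4, 2.
Eigenvectors: (0,1) for λ=4, (1,2) for λ=2.
From the initial condition, c_1 = 4, c_2 = 0.
x_2(ln 2) = (4)(2^4)(1) + (0)(2^2)(2) = 64.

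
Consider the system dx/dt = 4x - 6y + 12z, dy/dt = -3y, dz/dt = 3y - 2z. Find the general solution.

x(t) = c_1e^(4t) + 6c_2e^(-3t) - 2c_3e^(-2t), y(t) = c_2e^(-3t), z(t) = -3c_2e^(-3t) + c_3e^(-2t)

Coefficient matrix A = [[4, -6, 12], [0, -3, 0], [0, 3, -2]].
det(A - λI) = 0 gives eigenvalues λ = 4, -3, -2.
For λ=4: eigenvector (1,0,0).
For λ=-3: eigenvector (6,1,-3).
For λ=-2: eigenvector (-2,0,1).
General solution: c_1e^(4t)(1,0,0) + c_2e^(-3t)(6,1,-3) + c_3e^(-2t)(-2,0,1).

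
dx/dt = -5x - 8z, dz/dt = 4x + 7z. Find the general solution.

x(t) = c_1e^(3t) + 2c_2e^(-t), z(t) = -c_1e^(3t) - c_2e^(-t)

Coefficient matrix A = [[-5, -8], [4, 7]].
Characteristic polynomial det(A - λI) = λ^2 - 2λ - 3 = 0.
Eigenvalues λ = 3, -1.
For λ=3: (A-λI) row 1 is [-8, -8], so an eigenvector is (1, -1).
For λ=-1: (A-λI) row 1 is [-4, -8], so an eigenvector is (2, -1).
General solution: c_1e^(3t)(1,-1) + c_2e^(-t)(2,-1).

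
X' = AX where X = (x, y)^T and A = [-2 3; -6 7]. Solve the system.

Coefficient matrix A = [[-2, 3], [-6, 7]].
Characteristic polynomial det(A - λI) = λ^2 - 5λ + 4 = 0.
Eigenvalues λ = 1, 4.
For λ=1: (A-λI) row 1 is [-3, 3], so an eigenvector is (1, 1).
For λ=4: (A-λI) row 1 is [-6, 3], so an eigenvector is (1, 2).
General solution: C_1e^(t)(1,1) + C_2e^(4t)(1,2).

x(t) = C_1e^(t) + C_2e^(4t), y(t) = C_1e^(t) + 2C_2e^(4t)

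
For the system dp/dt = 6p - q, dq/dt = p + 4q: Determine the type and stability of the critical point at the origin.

unstable improper node

A = [[6,-1],[1,4]]; det(A-λI) = λ^2 - 10λ + 25.
repeated λ = 5 with a single eigenvector.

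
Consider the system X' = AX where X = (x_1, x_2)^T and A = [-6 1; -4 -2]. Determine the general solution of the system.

Coefficient matrix A = [[-6, 1], [-4, -2]].
Characteristic polynomial det(A - λI) = λ^2 + 8λ + 16 = 0.
Single eigenvalue λ = -4 with algebraic multiplicity 2.
Eigenvector v = (-1,-2); generalized eigenvector w with (A-λI)w=v is (1,1).
General solution: e^(-4t)[K_1·v + K_2·(t·v + w)].

x_1(t) = -K_1e^(-4t) - K_2te^(-4t) + K_2e^(-4t), x_2(t) = -2K_1e^(-4t) - 2K_2te^(-4t) + K_2e^(-4t)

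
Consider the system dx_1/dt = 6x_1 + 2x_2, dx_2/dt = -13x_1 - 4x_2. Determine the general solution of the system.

x_1(t) = -C_1e^(t)sin(t) - C_1e^(t)cos(t) - C_2e^(t)sin(t) + C_2e^(t)cos(t), x_2(t) = 3C_1e^(t)sin(t) + 2C_1e^(t)cos(t) + 2C_2e^(t)sin(t) - 3C_2e^(t)cos(t)

Coefficient matrix A = [[6, 2], [-13, -4]].
Characteristic polynomial det(A - λI) = λ^2 - 2λ + 2 = 0.
Eigenvalues λ = 1 ± i (complex conjugate pair).
For λ=1+i: an eigenvector is (-1,2) - i(-1,3) = (-1 + i, 2 - 3i).
A real fundamental pair from Re and Im of e^((1+i)t)v: X_1 = e^(t)(cos(t)·(-1,2) + sin(t)·(-1,3)), X_2 = e^(t)(sin(t)·(-1,2) - cos(t)·(-1,3)).
General solution: C_1X_1 + C_2X_2.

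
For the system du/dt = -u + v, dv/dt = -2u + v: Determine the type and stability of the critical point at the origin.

center

A = [[-1,1],[-2,1]]; det(A-λI) = λ^2 + 1.
λ = 0 ± i: zero real part.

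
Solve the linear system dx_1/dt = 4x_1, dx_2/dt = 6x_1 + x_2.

Coefficient matrix A = [[4, 0], [6, 1]].
Characteristic polynomial det(A - λI) = λ^2 - 5λ + 4 = 0.
Eigenvalues λ = 4, 1.
For λ=4: (A-λI) row 2 is [6, -3], so an eigenvector is (-1, -2).
For λ=1: (A-λI) row 1 is [3, 0], so an eigenvector is (0, -1).
General solution: c_1e^(4t)(-1,-2) + c_2e^(t)(0,-1).

x_1(t) = -c_1e^(4t), x_2(t) = -2c_1e^(4t) - c_2e^(t)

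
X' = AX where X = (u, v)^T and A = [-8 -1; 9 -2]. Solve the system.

u(t) = K_1e^(-5t) + K_2te^(-5t), v(t) = -3K_1e^(-5t) - 3K_2te^(-5t) - K_2e^(-5t)

Coefficient matrix A = [[-8, -1], [9, -2]].
Characteristic polynomial det(A - λI) = λ^2 + 10λ + 25 = 0.
Single eigenvalue λ = -5 with algebraic multiplicity 2.
Eigenvector v = (1,-3); generalized eigenvector w with (A-λI)w=v is (0,-1).
General solution: e^(-5t)[K_1·v + K_2·(t·v + w)].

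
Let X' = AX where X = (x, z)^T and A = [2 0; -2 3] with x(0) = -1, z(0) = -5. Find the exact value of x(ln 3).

-9

A = [[2,0],[-2,3]]; eigenvalues λ = 3, 2.
Eigenvectors: (0,1) for λ=3, (1,2) for λ=2.
From the initial condition, c_1 = -3, c_2 = -1.
x(ln 3) = (-3)(3^3)(0) + (-1)(3^2)(1) = -9.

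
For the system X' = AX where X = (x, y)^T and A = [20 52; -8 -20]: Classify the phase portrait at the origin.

A = [[20,52],[-8,-20]]; det(A-λI) = λ^2 + 16.
λ = 0 ± 4i: zero real part.

center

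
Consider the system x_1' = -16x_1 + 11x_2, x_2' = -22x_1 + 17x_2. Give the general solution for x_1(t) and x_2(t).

x_1(t) = K_1e^(6t) - K_2e^(-5t), x_2(t) = 2K_1e^(6t) - K_2e^(-5t)

Coefficient matrix A = [[-16, 11], [-22, 17]].
Characteristic polynomial det(A - λI) = λ^2 - λ - 30 = 0.
Eigenvalues λ = 6, -5.
For λ=6: (A-λI) row 1 is [-22, 11], so an eigenvector is (1, 2).
For λ=-5: (A-λI) row 1 is [-11, 11], so an eigenvector is (-1, -1).
General solution: K_1e^(6t)(1,2) + K_2e^(-5t)(-1,-1).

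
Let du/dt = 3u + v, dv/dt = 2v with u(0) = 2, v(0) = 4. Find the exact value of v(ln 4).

A = [[3,1],[0,2]]; eigenvalues λ = 2, 3.
Eigenvectors: (1,-1) for λ=2, (-1,0) for λ=3.
From the initial condition, c_1 = -4, c_2 = -6.
v(ln 4) = (-4)(4^2)(-1) + (-6)(4^3)(0) = 64.

64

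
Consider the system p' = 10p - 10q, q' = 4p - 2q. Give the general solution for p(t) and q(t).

Coefficient matrix A = [[10, -10], [4, -2]].
Characteristic polynomial det(A - λI) = λ^2 - 8λ + 20 = 0.
Eigenvalues λ = 4 ± 2i (complex conjugate pair).
For λ=4+2i: an eigenvector is (2,1) - i(1,1) = (2 - i, 1 - i).
A real fundamental pair from Re and Im of e^((4+2i)t)v: X_1 = e^(4t)(cos(2t)·(2,1) + sin(2t)·(1,1)), X_2 = e^(4t)(sin(2t)·(2,1) - cos(2t)·(1,1)).
General solution: c_1X_1 + c_2X_2.

p(t) = c_1e^(4t)sin(2t) + 2c_1e^(4t)cos(2t) + 2c_2e^(4t)sin(2t) - c_2e^(4t)cos(2t), q(t) = c_1e^(4t)sin(2t) + c_1e^(4t)cos(2t) + c_2e^(4t)sin(2t) - c_2e^(4t)cos(2t)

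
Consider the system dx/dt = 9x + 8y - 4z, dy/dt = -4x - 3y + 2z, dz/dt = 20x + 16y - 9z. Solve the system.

Coefficient matrix A = [[9, 8, -4], [-4, -3, 2], [20, 16, -9]].
det(A - λI) = 0 gives eigenvalues λ = -1, 1, -3.
For λ=-1: eigenvector (-2,1,-3).
For λ=1: eigenvector (1,0,2).
For λ=-3: eigenvector (2,-1,4).
General solution: c_1e^(-t)(-2,1,-3) + c_2e^(t)(1,0,2) + c_3e^(-3t)(2,-1,4).

x(t) = -2c_1e^(-t) + c_2e^(t) + 2c_3e^(-3t), y(t) = c_1e^(-t) - c_3e^(-3t), z(t) = -3c_1e^(-t) + 2c_2e^(t) + 4c_3e^(-3t)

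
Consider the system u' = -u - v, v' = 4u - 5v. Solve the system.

u(t) = c_1e^(-3t) + c_2te^(-3t) + 2c_2e^(-3t), v(t) = 2c_1e^(-3t) + 2c_2te^(-3t) + 3c_2e^(-3t)

Coefficient matrix A = [[-1, -1], [4, -5]].
Characteristic polynomial det(A - λI) = λ^2 + 6λ + 9 = 0.
Single eigenvalue λ = -3 with algebraic multiplicity 2.
Eigenvector v = (1,2); generalized eigenvector w with (A-λI)w=v is (2,3).
General solution: e^(-3t)[c_1·v + c_2·(t·v + w)].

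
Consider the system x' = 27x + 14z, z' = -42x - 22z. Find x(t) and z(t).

x(t) = C_1e^(-t) + 2C_2e^(6t), z(t) = -2C_1e^(-t) - 3C_2e^(6t)

Coefficient matrix A = [[27, 14], [-42, -22]].
Characteristic polynomial det(A - λI) = λ^2 - 5λ - 6 = 0.
Eigenvalues λ = -1, 6.
For λ=-1: (A-λI) row 1 is [28, 14], so an eigenvector is (1, -2).
For λ=6: (A-λI) row 1 is [21, 14], so an eigenvector is (2, -3).
General solution: C_1e^(-t)(1,-2) + C_2e^(6t)(2,-3).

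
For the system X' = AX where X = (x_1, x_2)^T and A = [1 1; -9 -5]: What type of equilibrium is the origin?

A = [[1,1],[-9,-5]]; det(A-λI) = λ^2 + 4λ + 4.
repeated λ = -2 with a single eigenvector.

stable improper node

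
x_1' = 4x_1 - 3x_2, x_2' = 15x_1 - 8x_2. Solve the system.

x_1(t) = c_1e^(-2t)sin(3t) - c_2e^(-2t)cos(3t), x_2(t) = 2c_1e^(-2t)sin(3t) - c_1e^(-2t)cos(3t) - c_2e^(-2t)sin(3t) - 2c_2e^(-2t)cos(3t)

Coefficient matrix A = [[4, -3], [15, -8]].
Characteristic polynomial det(A - λI) = λ^2 + 4λ + 13 = 0.
Eigenvalues λ = -2 ± 3i (complex conjugate pair).
For λ=-2+3i: an eigenvector is (0,-1) - i(1,2) = (0 - i, -1 - 2i).
A real fundamental pair from Re and Im of e^((-2+3i)t)v: X_1 = e^(-2t)(cos(3t)·(0,-1) + sin(3t)·(1,2)), X_2 = e^(-2t)(sin(3t)·(0,-1) - cos(3t)·(1,2)).
General solution: c_1X_1 + c_2X_2.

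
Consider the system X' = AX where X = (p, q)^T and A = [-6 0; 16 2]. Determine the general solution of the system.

Coefficient matrix A = [[-6, 0], [16, 2]].
Characteristic polynomial det(A - λI) = λ^2 + 4λ - 12 = 0.
Eigenvalues λ = 2, -6.
For λ=2: (A-λI) row 1 is [-8, 0], so an eigenvector is (0, -1).
For λ=-6: (A-λI) row 2 is [16, 8], so an eigenvector is (1, -2).
General solution: c_1e^(2t)(0,-1) + c_2e^(-6t)(1,-2).

p(t) = c_2e^(-6t), q(t) = -c_1e^(2t) - 2c_2e^(-6t)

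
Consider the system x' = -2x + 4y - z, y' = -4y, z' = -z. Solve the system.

x(t) = c_1e^(-2t) - 2c_2e^(-4t) - c_3e^(-t), y(t) = c_2e^(-4t), z(t) = c_3e^(-t)

Coefficient matrix A = [[-2, 4, -1], [0, -4, 0], [0, 0, -1]].
det(A - λI) = 0 gives eigenvalues λ = -2, -4, -1.
For λ=-2: eigenvector (1,0,0).
For λ=-4: eigenvector (-2,1,0).
For λ=-1: eigenvector (-1,0,1).
General solution: c_1e^(-2t)(1,0,0) + c_2e^(-4t)(-2,1,0) + c_3e^(-t)(-1,0,1).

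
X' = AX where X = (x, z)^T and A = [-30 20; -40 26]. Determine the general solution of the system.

Coefficient matrix A = [[-30, 20], [-40, 26]].
Characteristic polynomial det(A - λI) = λ^2 + 4λ + 20 = 0.
Eigenvalues λ = -2 ± 4i (complex conjugate pair).
For λ=-2+4i: an eigenvector is (-2,-3) - i(-1,-1) = (-2 + i, -3 + i).
A real fundamental pair from Re and Im of e^((-2+4i)t)v: X_1 = e^(-2t)(cos(4t)·(-2,-3) + sin(4t)·(-1,-1)), X_2 = e^(-2t)(sin(4t)·(-2,-3) - cos(4t)·(-1,-1)).
General solution: K_1X_1 + K_2X_2.

x(t) = -K_1e^(-2t)sin(4t) - 2K_1e^(-2t)cos(4t) - 2K_2e^(-2t)sin(4t) + K_2e^(-2t)cos(4t), z(t) = -K_1e^(-2t)sin(4t) - 3K_1e^(-2t)cos(4t) - 3K_2e^(-2t)sin(4t) + K_2e^(-2t)cos(4t)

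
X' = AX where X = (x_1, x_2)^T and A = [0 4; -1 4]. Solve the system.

Coefficient matrix A = [[0, 4], [-1, 4]].
Characteristic polynomial det(A - λI) = λ^2 - 4λ + 4 = 0.
Single eigenvalue λ = 2 with algebraic multiplicity 2.
Eigenvector v = (-2,-1); generalized eigenvector w with (A-λI)w=v is (1,0).
General solution: e^(2t)[K_1·v + K_2·(t·v + w)].

x_1(t) = -2K_1e^(2t) - 2K_2te^(2t) + K_2e^(2t), x_2(t) = -K_1e^(2t) - K_2te^(2t)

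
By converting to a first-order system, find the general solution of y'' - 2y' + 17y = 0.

y(t) = C_1e^(t)cos(4t) + C_2e^(t)sin(4t)

Let x_1 = y, x_2 = y'. Then x_1' = x_2 and x_2' = -17x_1 + 2x_2.
A = [[0,1],[-17,2]]; det(A-λI) = λ^2 - 2λ + 17.
Eigenvalues λ = 1 ± 4i.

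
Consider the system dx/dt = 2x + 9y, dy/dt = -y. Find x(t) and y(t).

x(t) = C_1e^(2t) - 3C_2e^(-t), y(t) = C_2e^(-t)

Coefficient matrix A = [[2, 9], [0, -1]].
Characteristic polynomial det(A - λI) = λ^2 - λ - 2 = 0.
Eigenvalues λ = 2, -1.
For λ=2: (A-λI) row 1 is [0, 9], so an eigenvector is (1, 0).
For λ=-1: (A-λI) row 1 is [3, 9], so an eigenvector is (-3, 1).
General solution: C_1e^(2t)(1,0) + C_2e^(-t)(-3,1).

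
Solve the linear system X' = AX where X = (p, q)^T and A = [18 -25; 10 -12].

p(t) = C_1e^(3t)sin(5t) + 2C_1e^(3t)cos(5t) + 2C_2e^(3t)sin(5t) - C_2e^(3t)cos(5t), q(t) = C_1e^(3t)sin(5t) + C_1e^(3t)cos(5t) + C_2e^(3t)sin(5t) - C_2e^(3t)cos(5t)

Coefficient matrix A = [[18, -25], [10, -12]].
Characteristic polynomial det(A - λI) = λ^2 - 6λ + 34 = 0.
Eigenvalues λ = 3 ± 5i (complex conjugate pair).
For λ=3+5i: an eigenvector is (2,1) - i(1,1) = (2 - i, 1 - i).
A real fundamental pair from Re and Im of e^((3+5i)t)v: X_1 = e^(3t)(cos(5t)·(2,1) + sin(5t)·(1,1)), X_2 = e^(3t)(sin(5t)·(2,1) - cos(5t)·(1,1)).
General solution: C_1X_1 + C_2X_2.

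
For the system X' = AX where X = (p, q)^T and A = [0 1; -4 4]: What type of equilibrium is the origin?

A = [[0,1],[-4,4]]; det(A-λI) = λ^2 - 4λ + 4.
repeated λ = 2 with a single eigenvector.

unstable improper node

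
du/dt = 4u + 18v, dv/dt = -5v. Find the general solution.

Coefficient matrix A = [[4, 18], [0, -5]].
Characteristic polynomial det(A - λI) = λ^2 + λ - 20 = 0.
Eigenvalues λ = -5, 4.
For λ=-5: (A-λI) row 1 is [9, 18], so an eigenvector is (2, -1).
For λ=4: (A-λI) row 1 is [0, 18], so an eigenvector is (1, 0).
General solution: C_1e^(-5t)(2,-1) + C_2e^(4t)(1,0).

u(t) = 2C_1e^(-5t) + C_2e^(4t), v(t) = -C_1e^(-5t)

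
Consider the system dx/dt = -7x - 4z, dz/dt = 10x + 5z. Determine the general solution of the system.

x(t) = K_1e^(-t)sin(2t) - K_1e^(-t)cos(2t) - K_2e^(-t)sin(2t) - K_2e^(-t)cos(2t), z(t) = -2K_1e^(-t)sin(2t) + K_1e^(-t)cos(2t) + K_2e^(-t)sin(2t) + 2K_2e^(-t)cos(2t)

Coefficient matrix A = [[-7, -4], [10, 5]].
Characteristic polynomial det(A - λI) = λ^2 + 2λ + 5 = 0.
Eigenvalues λ = -1 ± 2i (complex conjugate pair).
For λ=-1+2i: an eigenvector is (-1,1) - i(1,-2) = (-1 - i, 1 + 2i).
A real fundamental pair from Re and Im of e^((-1+2i)t)v: X_1 = e^(-t)(cos(2t)·(-1,1) + sin(2t)·(1,-2)), X_2 = e^(-t)(sin(2t)·(-1,1) - cos(2t)·(1,-2)).
General solution: K_1X_1 + K_2X_2.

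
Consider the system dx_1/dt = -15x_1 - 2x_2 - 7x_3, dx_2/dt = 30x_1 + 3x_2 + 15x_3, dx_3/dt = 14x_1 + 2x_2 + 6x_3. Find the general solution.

Coefficient matrix A = [[-15, -2, -7], [30, 3, 15], [14, 2, 6]].
det(A - λI) = 0 gives eigenvalues λ = -1, -3, -2.
For λ=-1: eigenvector (1,0,-2).
For λ=-3: eigenvector (2,-5,-2).
For λ=-2: eigenvector (1,-3,-1).
General solution: C_1e^(-t)(1,0,-2) + C_2e^(-3t)(2,-5,-2) + C_3e^(-2t)(1,-3,-1).

x_1(t) = C_1e^(-t) + 2C_2e^(-3t) + C_3e^(-2t), x_2(t) = -5C_2e^(-3t) - 3C_3e^(-2t), x_3(t) = -2C_1e^(-t) - 2C_2e^(-3t) - C_3e^(-2t)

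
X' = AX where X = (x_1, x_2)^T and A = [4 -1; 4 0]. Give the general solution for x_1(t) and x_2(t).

Coefficient matrix A = [[4, -1], [4, 0]].
Characteristic polynomial det(A - λI) = λ^2 - 4λ + 4 = 0.
Single eigenvalue λ = 2 with algebraic multiplicity 2.
Eigenvector v = (1,2); generalized eigenvector w with (A-λI)w=v is (0,-1).
General solution: e^(2t)[c_1·v + c_2·(t·v + w)].

x_1(t) = c_1e^(2t) + c_2te^(2t), x_2(t) = 2c_1e^(2t) + 2c_2te^(2t) - c_2e^(2t)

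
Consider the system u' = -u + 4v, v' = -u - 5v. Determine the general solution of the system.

u(t) = -2C_1e^(-3t) - 2C_2te^(-3t) - 3C_2e^(-3t), v(t) = C_1e^(-3t) + C_2te^(-3t) + C_2e^(-3t)

Coefficient matrix A = [[-1, 4], [-1, -5]].
Characteristic polynomial det(A - λI) = λ^2 + 6λ + 9 = 0.
Single eigenvalue λ = -3 with algebraic multiplicity 2.
Eigenvector v = (-2,1); generalized eigenvector w with (A-λI)w=v is (-3,1).
General solution: e^(-3t)[C_1·v + C_2·(t·v + w)].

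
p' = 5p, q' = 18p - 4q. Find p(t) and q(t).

p(t) = K_1e^(5t), q(t) = 2K_1e^(5t) - K_2e^(-4t)

Coefficient matrix A = [[5, 0], [18, -4]].
Characteristic polynomial det(A - λI) = λ^2 - λ - 20 = 0.
Eigenvalues λ = 5, -4.
For λ=5: (A-λI) row 2 is [18, -9], so an eigenvector is (1, 2).
For λ=-4: (A-λI) row 1 is [9, 0], so an eigenvector is (0, -1).
General solution: K_1e^(5t)(1,2) + K_2e^(-4t)(0,-1).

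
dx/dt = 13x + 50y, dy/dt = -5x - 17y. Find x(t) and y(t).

Coefficient matrix A = [[13, 50], [-5, -17]].
Characteristic polynomial det(A - λI) = λ^2 + 4λ + 29 = 0.
Eigenvalues λ = -2 ± 5i (complex conjugate pair).
For λ=-2+5i: an eigenvector is (3,-1) - i(-1,0) = (3 + i, -1).
A real fundamental pair from Re and Im of e^((-2+5i)t)v: X_1 = e^(-2t)(cos(5t)·(3,-1) + sin(5t)·(-1,0)), X_2 = e^(-2t)(sin(5t)·(3,-1) - cos(5t)·(-1,0)).
General solution: K_1X_1 + K_2X_2.

x(t) = -K_1e^(-2t)sin(5t) + 3K_1e^(-2t)cos(5t) + 3K_2e^(-2t)sin(5t) + K_2e^(-2t)cos(5t), y(t) = -K_1e^(-2t)cos(5t) - K_2e^(-2t)sin(5t)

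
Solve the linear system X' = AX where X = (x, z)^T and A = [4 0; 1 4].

Coefficient matrix A = [[4, 0], [1, 4]].
Characteristic polynomial det(A - λI) = λ^2 - 8λ + 16 = 0.
Single eigenvalue λ = 4 with algebraic multiplicity 2.
Eigenvector v = (0,-1); generalized eigenvector w with (A-λI)w=v is (-1,-3).
General solution: e^(4t)[C_1·v + C_2·(t·v + w)].

x(t) = -C_2e^(4t), z(t) = -C_1e^(4t) - C_2te^(4t) - 3C_2e^(4t)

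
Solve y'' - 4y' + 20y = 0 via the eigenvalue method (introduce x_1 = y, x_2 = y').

y(t) = C_1e^(2t)cos(4t) + C_2e^(2t)sin(4t)

Let x_1 = y, x_2 = y'. Then x_1' = x_2 and x_2' = -20x_1 + 4x_2.
A = [[0,1],[-20,4]]; det(A-λI) = λ^2 - 4λ + 20.
Eigenvalues λ = 2 ± 4i.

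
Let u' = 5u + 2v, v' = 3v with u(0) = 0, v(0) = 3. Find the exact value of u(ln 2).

A = [[5,2],[0,3]]; eigenvalues λ = 5, 3.
Eigenvectors: (-1,0) for λ=5, (-1,1) for λ=3.
From the initial condition, c_1 = -3, c_2 = 3.
u(ln 2) = (-3)(2^5)(-1) + (3)(2^3)(-1) = 72.

72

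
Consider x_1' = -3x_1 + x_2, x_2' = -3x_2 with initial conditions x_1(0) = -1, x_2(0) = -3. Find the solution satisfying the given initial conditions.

x_1(t) = -3te^(-3t) - e^(-3t), x_2(t) = -3e^(-3t)

Coefficient matrix A = [[-3, 1], [0, -3]].
Characteristic polynomial det(A - λI) = λ^2 + 6λ + 9 = 0.
Single eigenvalue λ = -3 with algebraic multiplicity 2.
Eigenvector v = (1,0); generalized eigenvector w with (A-λI)w=v is (-1,1).
General solution: e^(-3t)[K_1·v + K_2·(t·v + w)].
Applying x_1(0)=-1, x_2(0)=-3 gives K_1=-4, K_2=-3.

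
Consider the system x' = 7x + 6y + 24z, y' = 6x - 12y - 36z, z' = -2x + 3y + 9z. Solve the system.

Coefficient matrix A = [[7, 6, 24], [6, -12, -36], [-2, 3, 9]].
det(A - λI) = 0 gives eigenvalues λ = 3, 4, -3.
For λ=3: eigenvector (-3,-6,2).
For λ=4: eigenvector (-2,-3,1).
For λ=-3: eigenvector (0,-4,1).
General solution: c_1e^(3t)(-3,-6,2) + c_2e^(4t)(-2,-3,1) + c_3e^(-3t)(0,-4,1).

x(t) = -3c_1e^(3t) - 2c_2e^(4t), y(t) = -6c_1e^(3t) - 3c_2e^(4t) - 4c_3e^(-3t), z(t) = 2c_1e^(3t) + c_2e^(4t) + c_3e^(-3t)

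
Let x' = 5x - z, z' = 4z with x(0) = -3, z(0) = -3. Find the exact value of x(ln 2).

-48

A = [[5,-1],[0,4]]; eigenvalues λ = 5, 4.
Eigenvectors: (-1,0) for λ=5, (1,1) for λ=4.
From the initial condition, c_1 = 0, c_2 = -3.
x(ln 2) = (0)(2^5)(-1) + (-3)(2^4)(1) = -48.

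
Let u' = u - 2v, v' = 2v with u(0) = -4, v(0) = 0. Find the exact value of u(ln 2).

A = [[1,-2],[0,2]]; eigenvalues λ = 1, 2.
Eigenvectors: (1,0) for λ=1, (-2,1) for λ=2.
From the initial condition, c_1 = -4, c_2 = 0.
u(ln 2) = (-4)(2^1)(1) + (0)(2^2)(-2) = -8.

-8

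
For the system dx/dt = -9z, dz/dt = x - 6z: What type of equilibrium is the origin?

A = [[0,-9],[1,-6]]; det(A-λI) = λ^2 + 6λ + 9.
repeated λ = -3 with a single eigenvector.

stable improper node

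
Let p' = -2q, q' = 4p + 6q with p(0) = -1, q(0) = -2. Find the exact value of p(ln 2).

32

A = [[0,-2],[4,6]]; eigenvalues λ = 2, 4.
Eigenvectors: (1,-1) for λ=2, (-1,2) for λ=4.
From the initial condition, c_1 = -4, c_2 = -3.
p(ln 2) = (-4)(2^2)(1) + (-3)(2^4)(-1) = 32.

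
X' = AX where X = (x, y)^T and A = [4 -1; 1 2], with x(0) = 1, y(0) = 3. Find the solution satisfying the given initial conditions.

x(t) = -2te^(3t) + e^(3t), y(t) = -2te^(3t) + 3e^(3t)

Coefficient matrix A = [[4, -1], [1, 2]].
Characteristic polynomial det(A - λI) = λ^2 - 6λ + 9 = 0.
Single eigenvalue λ = 3 with algebraic multiplicity 2.
Eigenvector v = (1,1); generalized eigenvector w with (A-λI)w=v is (-1,-2).
General solution: e^(3t)[K_1·v + K_2·(t·v + w)].
Applying x(0)=1, y(0)=3 gives K_1=-1, K_2=-2.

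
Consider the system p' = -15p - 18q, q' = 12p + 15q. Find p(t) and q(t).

p(t) = -C_1e^(3t) - 3C_2e^(-3t), q(t) = C_1e^(3t) + 2C_2e^(-3t)

Coefficient matrix A = [[-15, -18], [12, 15]].
Characteristic polynomial det(A - λI) = λ^2 - 9 = 0.
Eigenvalues λ = 3, -3.
For λ=3: (A-λI) row 1 is [-18, -18], so an eigenvector is (-1, 1).
For λ=-3: (A-λI) row 1 is [-12, -18], so an eigenvector is (-3, 2).
General solution: C_1e^(3t)(-1,1) + C_2e^(-3t)(-3,2).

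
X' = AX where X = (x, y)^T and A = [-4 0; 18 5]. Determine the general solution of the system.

x(t) = K_1e^(-4t), y(t) = -2K_1e^(-4t) - K_2e^(5t)

Coefficient matrix A = [[-4, 0], [18, 5]].
Characteristic polynomial det(A - λI) = λ^2 - λ - 20 = 0.
Eigenvalues λ = -4, 5.
For λ=-4: (A-λI) row 2 is [18, 9], so an eigenvector is (1, -2).
For λ=5: (A-λI) row 1 is [-9, 0], so an eigenvector is (0, -1).
General solution: K_1e^(-4t)(1,-2) + K_2e^(5t)(0,-1).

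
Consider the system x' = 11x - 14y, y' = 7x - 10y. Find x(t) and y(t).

Coefficient matrix A = [[11, -14], [7, -10]].
Characteristic polynomial det(A - λI) = λ^2 - λ - 12 = 0.
Eigenvalues λ = 4, -3.
For λ=4: (A-λI) row 1 is [7, -14], so an eigenvector is (2, 1).
For λ=-3: (A-λI) row 1 is [14, -14], so an eigenvector is (-1, -1).
General solution: c_1e^(4t)(2,1) + c_2e^(-3t)(-1,-1).

x(t) = 2c_1e^(4t) - c_2e^(-3t), y(t) = c_1e^(4t) - c_2e^(-3t)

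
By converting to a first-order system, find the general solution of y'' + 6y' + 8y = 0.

y(t) = K_1e^(-4t) + K_2e^(-2t)

Let x_1 = y, x_2 = y'. Then x_1' = x_2 and x_2' = -8x_1 - 6x_2.
A = [[0,1],[-8,-6]]; det(A-λI) = λ^2 + 6λ + 8.
Eigenvalues λ = -4, -2 with eigenvectors (1,-4), (1,-2).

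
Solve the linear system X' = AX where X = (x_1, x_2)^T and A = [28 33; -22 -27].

Coefficient matrix A = [[28, 33], [-22, -27]].
Characteristic polynomial det(A - λI) = λ^2 - λ - 30 = 0.
Eigenvalues λ = 6, -5.
For λ=6: (A-λI) row 1 is [22, 33], so an eigenvector is (3, -2).
For λ=-5: (A-λI) row 1 is [33, 33], so an eigenvector is (1, -1).
General solution: K_1e^(6t)(3,-2) + K_2e^(-5t)(1,-1).

x_1(t) = 3K_1e^(6t) + K_2e^(-5t), x_2(t) = -2K_1e^(6t) - K_2e^(-5t)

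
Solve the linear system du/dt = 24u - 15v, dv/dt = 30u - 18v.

u(t) = c_1e^(3t)sin(3t) - 2c_1e^(3t)cos(3t) - 2c_2e^(3t)sin(3t) - c_2e^(3t)cos(3t), v(t) = c_1e^(3t)sin(3t) - 3c_1e^(3t)cos(3t) - 3c_2e^(3t)sin(3t) - c_2e^(3t)cos(3t)

Coefficient matrix A = [[24, -15], [30, -18]].
Characteristic polynomial det(A - λI) = λ^2 - 6λ + 18 = 0.
Eigenvalues λ = 3 ± 3i (complex conjugate pair).
For λ=3+3i: an eigenvector is (-2,-3) - i(1,1) = (-2 - i, -3 - i).
A real fundamental pair from Re and Im of e^((3+3i)t)v: X_1 = e^(3t)(cos(3t)·(-2,-3) + sin(3t)·(1,1)), X_2 = e^(3t)(sin(3t)·(-2,-3) - cos(3t)·(1,1)).
General solution: c_1X_1 + c_2X_2.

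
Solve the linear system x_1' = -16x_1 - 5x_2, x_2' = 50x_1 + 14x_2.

x_1(t) = C_1e^(-t)cos(5t) + C_2e^(-t)sin(5t), x_2(t) = C_1e^(-t)sin(5t) - 3C_1e^(-t)cos(5t) - 3C_2e^(-t)sin(5t) - C_2e^(-t)cos(5t)

Coefficient matrix A = [[-16, -5], [50, 14]].
Characteristic polynomial det(A - λI) = λ^2 + 2λ + 26 = 0.
Eigenvalues λ = -1 ± 5i (complex conjugate pair).
For λ=-1+5i: an eigenvector is (1,-3) - i(0,1) = (1, -3 - i).
A real fundamental pair from Re and Im of e^((-1+5i)t)v: X_1 = e^(-t)(cos(5t)·(1,-3) + sin(5t)·(0,1)), X_2 = e^(-t)(sin(5t)·(1,-3) - cos(5t)·(0,1)).
General solution: C_1X_1 + C_2X_2.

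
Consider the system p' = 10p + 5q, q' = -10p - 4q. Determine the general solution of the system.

p(t) = C_1e^(3t)sin(t) - 2C_1e^(3t)cos(t) - 2C_2e^(3t)sin(t) - C_2e^(3t)cos(t), q(t) = -C_1e^(3t)sin(t) + 3C_1e^(3t)cos(t) + 3C_2e^(3t)sin(t) + C_2e^(3t)cos(t)

Coefficient matrix A = [[10, 5], [-10, -4]].
Characteristic polynomial det(A - λI) = λ^2 - 6λ + 10 = 0.
Eigenvalues λ = 3 ± i (complex conjugate pair).
For λ=3+i: an eigenvector is (-2,3) - i(1,-1) = (-2 - i, 3 + i).
A real fundamental pair from Re and Im of e^((3+i)t)v: X_1 = e^(3t)(cos(t)·(-2,3) + sin(t)·(1,-1)), X_2 = e^(3t)(sin(t)·(-2,3) - cos(t)·(1,-1)).
General solution: C_1X_1 + C_2X_2.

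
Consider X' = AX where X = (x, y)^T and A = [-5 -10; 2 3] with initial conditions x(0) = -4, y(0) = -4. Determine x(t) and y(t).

x(t) = 28e^(-t)sin(2t) - 4e^(-t)cos(2t), y(t) = -12e^(-t)sin(2t) - 4e^(-t)cos(2t)

Coefficient matrix A = [[-5, -10], [2, 3]].
Characteristic polynomial det(A - λI) = λ^2 + 2λ + 5 = 0.
Eigenvalues λ = -1 ± 2i (complex conjugate pair).
For λ=-1+2i: an eigenvector is (2,-1) - i(1,0) = (2 - i, -1).
A real fundamental pair from Re and Im of e^((-1+2i)t)v: X_1 = e^(-t)(cos(2t)·(2,-1) + sin(2t)·(1,0)), X_2 = e^(-t)(sin(2t)·(2,-1) - cos(2t)·(1,0)).
General solution: K_1X_1 + K_2X_2.
Applying x(0)=-4, y(0)=-4 gives K_1=4, K_2=12.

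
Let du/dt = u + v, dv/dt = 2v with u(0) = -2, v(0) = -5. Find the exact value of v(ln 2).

-20

A = [[1,1],[0,2]]; eigenvalues λ = 1, 2.
Eigenvectors: (-1,0) for λ=1, (1,1) for λ=2.
From the initial condition, c_1 = -3, c_2 = -5.
v(ln 2) = (-3)(2^1)(0) + (-5)(2^2)(1) = -20.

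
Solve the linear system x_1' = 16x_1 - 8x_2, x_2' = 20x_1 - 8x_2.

x_1(t) = -K_1e^(4t)sin(4t) - K_1e^(4t)cos(4t) - K_2e^(4t)sin(4t) + K_2e^(4t)cos(4t), x_2(t) = -2K_1e^(4t)sin(4t) - K_1e^(4t)cos(4t) - K_2e^(4t)sin(4t) + 2K_2e^(4t)cos(4t)

Coefficient matrix A = [[16, -8], [20, -8]].
Characteristic polynomial det(A - λI) = λ^2 - 8λ + 32 = 0.
Eigenvalues λ = 4 ± 4i (complex conjugate pair).
For λ=4+4i: an eigenvector is (-1,-1) - i(-1,-2) = (-1 + i, -1 + 2i).
A real fundamental pair from Re and Im of e^((4+4i)t)v: X_1 = e^(4t)(cos(4t)·(-1,-1) + sin(4t)·(-1,-2)), X_2 = e^(4t)(sin(4t)·(-1,-1) - cos(4t)·(-1,-2)).
General solution: K_1X_1 + K_2X_2.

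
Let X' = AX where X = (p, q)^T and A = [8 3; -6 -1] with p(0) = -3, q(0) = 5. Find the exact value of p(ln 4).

A = [[8,3],[-6,-1]]; eigenvalues λ = 2, 5.
Eigenvectors: (1,-2) for λ=2, (-1,1) for λ=5.
From the initial condition, c_1 = -2, c_2 = 1.
p(ln 4) = (-2)(4^2)(1) + (1)(4^5)(-1) = -1056.

-1056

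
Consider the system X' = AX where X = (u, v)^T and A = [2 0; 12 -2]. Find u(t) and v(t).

u(t) = C_1e^(2t), v(t) = 3C_1e^(2t) - C_2e^(-2t)

Coefficient matrix A = [[2, 0], [12, -2]].
Characteristic polynomial det(A - λI) = λ^2 - 4 = 0.
Eigenvalues λ = 2, -2.
For λ=2: (A-λI) row 2 is [12, -4], so an eigenvector is (1, 3).
For λ=-2: (A-λI) row 1 is [4, 0], so an eigenvector is (0, -1).
General solution: C_1e^(2t)(1,3) + C_2e^(-2t)(0,-1).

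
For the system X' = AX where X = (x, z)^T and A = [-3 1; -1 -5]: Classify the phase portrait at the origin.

A = [[-3,1],[-1,-5]]; det(A-λI) = λ^2 + 8λ + 16.
repeated λ = -4 with a single eigenvector.

stable improper node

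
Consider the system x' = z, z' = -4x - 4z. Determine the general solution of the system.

x(t) = K_1e^(-2t) + K_2te^(-2t) + 2K_2e^(-2t), z(t) = -2K_1e^(-2t) - 2K_2te^(-2t) - 3K_2e^(-2t)

Coefficient matrix A = [[0, 1], [-4, -4]].
Characteristic polynomial det(A - λI) = λ^2 + 4λ + 4 = 0.
Single eigenvalue λ = -2 with algebraic multiplicity 2.
Eigenvector v = (1,-2); generalized eigenvector w with (A-λI)w=v is (2,-3).
General solution: e^(-2t)[K_1·v + K_2·(t·v + w)].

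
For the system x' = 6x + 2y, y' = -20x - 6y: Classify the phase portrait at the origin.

A = [[6,2],[-20,-6]]; det(A-λI) = λ^2 + 4.
λ = 0 ± 2i: zero real part.

center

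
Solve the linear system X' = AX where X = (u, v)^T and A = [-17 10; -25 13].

u(t) = K_1e^(-2t)sin(5t) - K_1e^(-2t)cos(5t) - K_2e^(-2t)sin(5t) - K_2e^(-2t)cos(5t), v(t) = 2K_1e^(-2t)sin(5t) - K_1e^(-2t)cos(5t) - K_2e^(-2t)sin(5t) - 2K_2e^(-2t)cos(5t)

Coefficient matrix A = [[-17, 10], [-25, 13]].
Characteristic polynomial det(A - λI) = λ^2 + 4λ + 29 = 0.
Eigenvalues λ = -2 ± 5i (complex conjugate pair).
For λ=-2+5i: an eigenvector is (-1,-1) - i(1,2) = (-1 - i, -1 - 2i).
A real fundamental pair from Re and Im of e^((-2+5i)t)v: X_1 = e^(-2t)(cos(5t)·(-1,-1) + sin(5t)·(1,2)), X_2 = e^(-2t)(sin(5t)·(-1,-1) - cos(5t)·(1,2)).
General solution: K_1X_1 + K_2X_2.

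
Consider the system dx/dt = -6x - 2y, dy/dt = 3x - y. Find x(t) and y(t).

x(t) = C_1e^(-4t) - 2C_2e^(-3t), y(t) = -C_1e^(-4t) + 3C_2e^(-3t)

Coefficient matrix A = [[-6, -2], [3, -1]].
Characteristic polynomial det(A - λI) = λ^2 + 7λ + 12 = 0.
Eigenvalues λ = -4, -3.
For λ=-4: (A-λI) row 1 is [-2, -2], so an eigenvector is (1, -1).
For λ=-3: (A-λI) row 1 is [-3, -2], so an eigenvector is (-2, 3).
General solution: C_1e^(-4t)(1,-1) + C_2e^(-3t)(-2,3).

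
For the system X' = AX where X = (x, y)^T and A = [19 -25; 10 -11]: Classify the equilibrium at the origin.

A = [[19,-25],[10,-11]]; det(A-λI) = λ^2 - 8λ + 41.
λ = 4 ± 5i: positive real part.

unstable spiral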